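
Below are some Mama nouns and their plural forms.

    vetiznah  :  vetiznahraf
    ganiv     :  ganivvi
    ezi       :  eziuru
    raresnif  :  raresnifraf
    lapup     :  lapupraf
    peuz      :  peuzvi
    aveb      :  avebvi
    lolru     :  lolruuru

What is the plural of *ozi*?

oziuru

The pattern is voicing of the final sound: -raf when the stem ends in a voiceless consonant (*vetiznah*, *raresnif*, *lapup*); -vi when the stem ends in a voiced consonant (*ganiv*, *peuz*, *aveb*); -uru when the stem ends in a vowel (*ezi*, *lolru*).
Since the final sound of *ozi* is /i/ (a vowel), it takes -uru, giving *oziuru*.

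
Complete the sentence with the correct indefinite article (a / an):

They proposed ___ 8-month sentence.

an

The indefinite article is chosen by the initial *sound* of the following word, not its spelling.
The number *8* is spoken "eight", beginning with /eɪt/ — a vowel sound.
So the article is *an*: They proposed an 8-month sentence.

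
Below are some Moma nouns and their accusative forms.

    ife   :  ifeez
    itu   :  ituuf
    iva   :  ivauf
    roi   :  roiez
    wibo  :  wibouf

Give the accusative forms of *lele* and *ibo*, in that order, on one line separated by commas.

The alternation tracks the last vowel of the stem — -ez when the last vowel of the stem is a front vowel (*ife*, *roi*); -uf when the last vowel of the stem is a back vowel (*itu*, *iva*, *wibo*).
The last vowel of *lele* is /e/, which is a front vowel, so the suffix is -ez, giving *leleez*.
The last vowel of *ibo* is /o/, which is a back vowel, so the suffix is -uf, giving *ibouf*.

leleez, ibouf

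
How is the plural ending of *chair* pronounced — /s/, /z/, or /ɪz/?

The stem *chair* ends in a voiced non-sibilant sound.
The plural suffix surfaces as /ɪz/ after sibilants, /s/ after other voiceless consonants, and /z/ after other voiced sounds.
So the plural -s on *chair* is pronounced /z/.

/z/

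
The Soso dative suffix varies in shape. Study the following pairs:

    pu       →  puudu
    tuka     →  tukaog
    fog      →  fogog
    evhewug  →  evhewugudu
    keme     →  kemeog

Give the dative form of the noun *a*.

aog

The pattern is height harmony: -udu when the last vowel of the stem is a high vowel (*pu*, *evhewug*); -og when the last vowel of the stem is a non-high vowel (*tuka*, *fog*, *keme*).
*a* — last vowel /a/ (a non-high vowel) → -og → *aog*.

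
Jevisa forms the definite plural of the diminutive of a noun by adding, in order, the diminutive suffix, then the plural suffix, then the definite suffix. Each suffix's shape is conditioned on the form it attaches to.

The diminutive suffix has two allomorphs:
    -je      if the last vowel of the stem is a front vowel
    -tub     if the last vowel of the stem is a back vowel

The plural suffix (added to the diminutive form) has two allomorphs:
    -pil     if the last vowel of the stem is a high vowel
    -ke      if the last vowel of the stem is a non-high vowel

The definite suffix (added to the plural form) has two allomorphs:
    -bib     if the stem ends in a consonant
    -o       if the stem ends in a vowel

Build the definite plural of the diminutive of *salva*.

*salva* — last vowel /a/ (a back vowel) → -tub → *salvatub*.
Since the last vowel of the diminutive form *salvatub* is /u/ (a high vowel), it takes -pil, giving *salvatubpil*.
The plural form *salvatubpil*: final sound = /l/, a consonant → -bib → *salvatubpilbib*.

salvatubpilbib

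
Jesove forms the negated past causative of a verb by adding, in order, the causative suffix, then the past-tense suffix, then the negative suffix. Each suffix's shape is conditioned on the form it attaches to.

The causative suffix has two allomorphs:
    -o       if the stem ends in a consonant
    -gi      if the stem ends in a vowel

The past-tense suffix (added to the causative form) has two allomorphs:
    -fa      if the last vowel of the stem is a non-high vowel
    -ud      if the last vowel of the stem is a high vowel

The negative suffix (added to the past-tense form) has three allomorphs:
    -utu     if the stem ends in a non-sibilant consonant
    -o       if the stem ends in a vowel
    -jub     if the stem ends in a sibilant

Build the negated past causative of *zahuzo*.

*zahuzo*: final sound = /o/, a vowel → -gi → *zahuzogi*.
The causative form *zahuzogi* — last vowel /i/ (a high vowel) → -ud → *zahuzogiud*.
The final sound of the past-tense form *zahuzogiud* is /d/, which is a non-sibilant consonant, so the negative suffix is -utu, giving *zahuzogiudutu*.

zahuzogiudutu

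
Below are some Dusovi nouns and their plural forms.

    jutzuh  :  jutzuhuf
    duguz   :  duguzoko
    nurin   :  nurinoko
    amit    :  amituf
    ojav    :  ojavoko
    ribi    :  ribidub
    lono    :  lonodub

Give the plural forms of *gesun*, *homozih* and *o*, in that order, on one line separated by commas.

gesunoko, homozihuf, odub

The suffix is conditioned by the final sound: -uf when the stem ends in a voiceless consonant (*jutzuh*, *amit*); -oko when the stem ends in a voiced consonant (*duguz*, *nurin*, *ojav*); -dub when the stem ends in a vowel (*ribi*, *lono*).
*gesun* — final sound /n/ (a voiced consonant) → -oko → *gesunoko*.
The final sound of *homozih* is /h/, which is a voiceless consonant, so the suffix is -uf, giving *homozihuf*.
*o* — final sound /o/ (a vowel) → -dub → *odub*.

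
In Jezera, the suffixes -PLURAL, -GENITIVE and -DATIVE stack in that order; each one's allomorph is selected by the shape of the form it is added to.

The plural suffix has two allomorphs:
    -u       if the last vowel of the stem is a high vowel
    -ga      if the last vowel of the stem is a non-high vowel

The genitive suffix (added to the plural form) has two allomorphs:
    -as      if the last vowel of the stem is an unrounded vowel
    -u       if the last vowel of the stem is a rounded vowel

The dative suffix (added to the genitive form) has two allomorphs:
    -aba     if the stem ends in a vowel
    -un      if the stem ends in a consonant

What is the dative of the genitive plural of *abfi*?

Since the last vowel of *abfi* is /i/ (a high vowel), it takes -u, giving *abfiu*.
The plural form *abfiu*: last vowel = /u/, a rounded vowel → -u → *abfiuu*.
Since the final sound of the genitive form *abfiuu* is /u/ (a vowel), it takes -aba, giving *abfiuuaba*.

abfiuuaba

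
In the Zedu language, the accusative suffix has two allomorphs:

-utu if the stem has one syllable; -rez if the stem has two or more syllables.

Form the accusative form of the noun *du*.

duutu

With one syllable, *du* takes -utu → *duutu*.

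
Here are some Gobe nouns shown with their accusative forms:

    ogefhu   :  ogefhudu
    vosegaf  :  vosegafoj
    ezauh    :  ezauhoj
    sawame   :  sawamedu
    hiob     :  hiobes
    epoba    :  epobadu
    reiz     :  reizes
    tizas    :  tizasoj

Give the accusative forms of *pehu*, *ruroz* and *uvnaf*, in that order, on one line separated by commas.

Looking at the final sound of each stem: -oj when the stem ends in a voiceless consonant (*vosegaf*, *ezauh*, *tizas*); -es when the stem ends in a voiced consonant (*hiob*, *reiz*); -du when the stem ends in a vowel (*ogefhu*, *sawame*, *epoba*).
*pehu* — final sound /u/ (a vowel) → -du → *pehudu*.
Since the final sound of *ruroz* is /z/ (a voiced consonant), it takes -es, giving *rurozes*.
The final sound of *uvnaf* is /f/, which is a voiceless consonant, so the suffix is -oj, giving *uvnafoj*.

pehudu, rurozes, uvnafoj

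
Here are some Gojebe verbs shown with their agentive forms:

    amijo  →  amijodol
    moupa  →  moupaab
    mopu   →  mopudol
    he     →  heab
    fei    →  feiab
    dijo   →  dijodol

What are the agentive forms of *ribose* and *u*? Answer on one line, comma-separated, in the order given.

riboseab, udol

Looking at the last vowel of each stem: -dol when the last vowel of the stem is a rounded vowel (*amijo*, *mopu*, *dijo*); -ab when the last vowel of the stem is an unrounded vowel (*moupa*, *he*, *fei*).
The last vowel of *ribose* is /e/, which is an unrounded vowel, so the suffix is -ab, giving *riboseab*.
*u*: last vowel = /u/, a rounded vowel → -dol → *udol*.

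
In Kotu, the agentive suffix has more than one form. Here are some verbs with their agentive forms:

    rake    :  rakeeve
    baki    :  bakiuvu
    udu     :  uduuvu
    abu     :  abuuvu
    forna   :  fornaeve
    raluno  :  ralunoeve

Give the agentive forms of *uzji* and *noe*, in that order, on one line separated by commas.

uzjiuvu, noeeve

The pattern is height harmony: -uvu when the last vowel of the stem is a high vowel (*baki*, *udu*, *abu*); -eve when the last vowel of the stem is a non-high vowel (*rake*, *forna*, *raluno*).
Since the last vowel of *uzji* is /i/ (a high vowel), it takes -uvu, giving *uzjiuvu*.
The last vowel of *noe* is /e/, which is a non-high vowel, so the suffix is -eve, giving *noeeve*.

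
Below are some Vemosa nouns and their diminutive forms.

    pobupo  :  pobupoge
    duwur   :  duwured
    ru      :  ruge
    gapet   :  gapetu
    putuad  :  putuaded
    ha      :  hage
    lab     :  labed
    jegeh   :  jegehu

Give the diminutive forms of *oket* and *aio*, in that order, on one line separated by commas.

oketu, aioge

The suffix is conditioned by the final sound: -u when the stem ends in a voiceless consonant (*gapet*, *jegeh*); -ed when the stem ends in a voiced consonant (*duwur*, *putuad*, *lab*); -ge when the stem ends in a vowel (*pobupo*, *ru*, *ha*).
*oket* — final sound /t/ (a voiceless consonant) → -u → *oketu*.
*aio* — final sound /o/ (a vowel) → -ge → *aioge*.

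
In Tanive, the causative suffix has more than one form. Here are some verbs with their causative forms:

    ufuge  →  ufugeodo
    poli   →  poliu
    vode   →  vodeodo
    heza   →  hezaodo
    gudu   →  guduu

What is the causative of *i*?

iu

The pattern is height harmony: -u when the last vowel of the stem is a high vowel (*poli*, *gudu*); -odo when the last vowel of the stem is a non-high vowel (*ufuge*, *vode*, *heza*).
*i*: last vowel = /i/, a high vowel → -u → *iu*.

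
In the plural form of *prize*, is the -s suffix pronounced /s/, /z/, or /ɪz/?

The stem *prize* ends in a sibilant (/s, z, ʃ, ʒ, tʃ, dʒ/).
The plural suffix surfaces as /ɪz/ after sibilants, /s/ after other voiceless consonants, and /z/ after other voiced sounds.
So the plural -s on *prize* is pronounced /ɪz/.

/ɪz/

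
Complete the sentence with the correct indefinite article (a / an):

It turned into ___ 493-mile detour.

The indefinite article is chosen by the initial *sound* of the following word, not its spelling.
The number *493* is spoken "four hundred …", beginning with /fɔr/ — a consonant sound.
So the article is *a*: It turned into a 493-mile detour.

a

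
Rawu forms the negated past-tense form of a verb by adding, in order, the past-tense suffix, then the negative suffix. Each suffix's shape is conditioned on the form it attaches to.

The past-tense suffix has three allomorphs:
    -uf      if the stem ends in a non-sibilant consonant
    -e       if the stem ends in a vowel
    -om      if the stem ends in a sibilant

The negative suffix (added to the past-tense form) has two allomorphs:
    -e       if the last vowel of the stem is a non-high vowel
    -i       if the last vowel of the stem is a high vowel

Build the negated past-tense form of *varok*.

varokufi

The final sound of *varok* is /k/, which is a non-sibilant consonant, so the past-tense suffix is -uf, giving *varokuf*.
Since the last vowel of the past-tense form *varokuf* is /u/ (a high vowel), it takes -i, giving *varokufi*.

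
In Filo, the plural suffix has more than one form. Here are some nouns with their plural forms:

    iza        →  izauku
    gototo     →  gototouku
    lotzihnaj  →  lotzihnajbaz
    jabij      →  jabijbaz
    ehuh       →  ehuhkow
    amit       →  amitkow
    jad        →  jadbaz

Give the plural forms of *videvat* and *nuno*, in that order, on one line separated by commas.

videvatkow, nunouku

The suffix is conditioned by the final sound: -kow when the stem ends in a voiceless consonant (*ehuh*, *amit*); -baz when the stem ends in a voiced consonant (*lotzihnaj*, *jabij*, *jad*); -uku when the stem ends in a vowel (*iza*, *gototo*).
The final sound of *videvat* is /t/, which is a voiceless consonant, so the suffix is -kow, giving *videvatkow*.
*nuno*: final sound = /o/, a vowel → -uku → *nunouku*.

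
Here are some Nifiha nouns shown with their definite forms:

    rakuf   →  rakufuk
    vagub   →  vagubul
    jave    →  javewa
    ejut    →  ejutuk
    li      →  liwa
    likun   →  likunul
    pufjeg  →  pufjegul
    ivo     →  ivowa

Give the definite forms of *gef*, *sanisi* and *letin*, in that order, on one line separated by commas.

gefuk, sanisiwa, letinul

Looking at the final sound of each stem: -uk when the stem ends in a voiceless consonant (*rakuf*, *ejut*); -ul when the stem ends in a voiced consonant (*vagub*, *likun*, *pufjeg*); -wa when the stem ends in a vowel (*jave*, *li*, *ivo*).
Since the final sound of *gef* is /f/ (a voiceless consonant), it takes -uk, giving *gefuk*.
*sanisi* — final sound /i/ (a vowel) → -wa → *sanisiwa*.
*letin* — final sound /n/ (a voiced consonant) → -ul → *letinul*.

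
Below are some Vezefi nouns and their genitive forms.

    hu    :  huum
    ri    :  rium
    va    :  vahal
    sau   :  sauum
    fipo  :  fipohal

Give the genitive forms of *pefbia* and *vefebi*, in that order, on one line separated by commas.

pefbiahal, vefebium

The suffix is conditioned by the last vowel: -um when the last vowel of the stem is a high vowel (*hu*, *ri*, *sau*); -hal when the last vowel of the stem is a non-high vowel (*va*, *fipo*).
*pefbia* — last vowel /a/ (a non-high vowel) → -hal → *pefbiahal*.
*vefebi*: last vowel = /i/, a high vowel → -um → *vefebium*.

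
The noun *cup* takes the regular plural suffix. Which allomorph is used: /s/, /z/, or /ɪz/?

/s/

The stem *cup* ends in a voiceless non-sibilant consonant.
The plural suffix surfaces as /ɪz/ after sibilants, /s/ after other voiceless consonants, and /z/ after other voiced sounds.
So the plural -s on *cup* is pronounced /s/.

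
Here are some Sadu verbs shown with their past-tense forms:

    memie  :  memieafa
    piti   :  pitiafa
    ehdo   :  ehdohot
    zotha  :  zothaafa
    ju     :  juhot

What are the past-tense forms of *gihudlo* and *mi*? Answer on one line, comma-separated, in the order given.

The alternation tracks the last vowel of the stem — -hot when the last vowel of the stem is a rounded vowel (*ehdo*, *ju*); -afa when the last vowel of the stem is an unrounded vowel (*memie*, *piti*, *zotha*).
*gihudlo* — last vowel /o/ (a rounded vowel) → -hot → *gihudlohot*.
*mi*: last vowel = /i/, an unrounded vowel → -afa → *miafa*.

gihudlohot, miafa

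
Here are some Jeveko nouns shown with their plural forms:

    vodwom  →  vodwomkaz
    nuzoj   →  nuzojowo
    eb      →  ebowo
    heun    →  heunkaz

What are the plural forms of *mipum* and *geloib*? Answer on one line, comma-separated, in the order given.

The alternation tracks the final consonant of the stem — -kaz when the stem ends in a nasal (*vodwom*, *heun*); -owo when the stem ends in a non-nasal consonant (*nuzoj*, *eb*).
Since the final consonant of *mipum* is /m/ (a nasal), it takes -kaz, giving *mipumkaz*.
Since the final consonant of *geloib* is /b/ (non-nasal), it takes -owo, giving *geloibowo*.

mipumkaz, geloibowo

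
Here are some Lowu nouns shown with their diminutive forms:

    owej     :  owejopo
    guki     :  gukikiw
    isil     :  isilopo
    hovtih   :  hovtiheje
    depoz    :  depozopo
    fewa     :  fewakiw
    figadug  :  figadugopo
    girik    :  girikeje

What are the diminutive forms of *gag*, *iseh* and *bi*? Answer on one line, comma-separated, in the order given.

The suffix is conditioned by the final sound: -eje when the stem ends in a voiceless consonant (*hovtih*, *girik*); -opo when the stem ends in a voiced consonant (*owej*, *isil*, *depoz*, *figadug*); -kiw when the stem ends in a vowel (*guki*, *fewa*).
*gag* — final sound /g/ (a voiced consonant) → -opo → *gagopo*.
The final sound of *iseh* is /h/, which is a voiceless consonant, so the suffix is -eje, giving *iseheje*.
*bi*: final sound = /i/, a vowel → -kiw → *bikiw*.

gagopo, iseheje, bikiw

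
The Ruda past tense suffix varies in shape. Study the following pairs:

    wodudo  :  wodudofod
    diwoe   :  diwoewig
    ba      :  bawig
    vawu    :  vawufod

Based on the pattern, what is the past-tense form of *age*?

agewig

The suffix is conditioned by the last vowel: -fod when the last vowel of the stem is a rounded vowel (*wodudo*, *vawu*); -wig when the last vowel of the stem is an unrounded vowel (*diwoe*, *ba*).
*age* — last vowel /e/ (an unrounded vowel) → -wig → *agewig*.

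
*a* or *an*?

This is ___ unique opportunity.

a

The indefinite article is chosen by the initial *sound* of the following word, not its spelling.
*unique* begins with the sound /juː/ (u pronounced /juː/) — a consonant sound.
So the article is *a*: This is a unique opportunity.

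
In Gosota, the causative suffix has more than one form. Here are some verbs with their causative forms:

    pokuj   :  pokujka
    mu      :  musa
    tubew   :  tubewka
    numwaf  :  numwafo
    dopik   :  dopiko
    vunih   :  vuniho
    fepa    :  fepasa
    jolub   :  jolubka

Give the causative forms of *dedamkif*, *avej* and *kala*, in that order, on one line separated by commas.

The pattern is voicing of the final sound: -o when the stem ends in a voiceless consonant (*numwaf*, *dopik*, *vunih*); -ka when the stem ends in a voiced consonant (*pokuj*, *tubew*, *jolub*); -sa when the stem ends in a vowel (*mu*, *fepa*).
*dedamkif* — final sound /f/ (a voiceless consonant) → -o → *dedamkifo*.
*avej* — final sound /j/ (a voiced consonant) → -ka → *avejka*.
Since the final sound of *kala* is /a/ (a vowel), it takes -sa, giving *kalasa*.

dedamkifo, avejka, kalasa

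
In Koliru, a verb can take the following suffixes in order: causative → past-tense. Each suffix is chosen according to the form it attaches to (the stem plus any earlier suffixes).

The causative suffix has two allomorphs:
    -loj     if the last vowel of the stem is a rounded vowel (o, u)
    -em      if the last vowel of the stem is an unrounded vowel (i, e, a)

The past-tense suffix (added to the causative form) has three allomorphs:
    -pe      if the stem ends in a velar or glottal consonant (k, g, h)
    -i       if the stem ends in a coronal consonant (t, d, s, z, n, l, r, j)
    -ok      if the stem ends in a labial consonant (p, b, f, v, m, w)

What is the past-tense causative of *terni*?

terniemok

Since the last vowel of *terni* is /i/ (an unrounded vowel), it takes -em, giving *terniem*.
The final consonant of the causative form *terniem* is /m/, which is labial, so the past-tense suffix is -ok, giving *terniemok*.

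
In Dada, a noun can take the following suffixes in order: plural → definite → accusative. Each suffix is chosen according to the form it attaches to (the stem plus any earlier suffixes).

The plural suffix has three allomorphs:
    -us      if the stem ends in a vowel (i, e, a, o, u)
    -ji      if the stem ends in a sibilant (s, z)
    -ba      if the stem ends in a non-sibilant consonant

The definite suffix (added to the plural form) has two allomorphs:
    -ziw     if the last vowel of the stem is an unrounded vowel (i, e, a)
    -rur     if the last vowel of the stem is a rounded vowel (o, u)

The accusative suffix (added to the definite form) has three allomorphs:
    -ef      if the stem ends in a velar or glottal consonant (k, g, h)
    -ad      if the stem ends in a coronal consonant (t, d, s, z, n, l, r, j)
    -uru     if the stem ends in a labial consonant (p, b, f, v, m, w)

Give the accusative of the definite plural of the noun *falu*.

faluusrurad

*falu* — final sound /u/ (a vowel) → -us → *faluus*.
The plural form *faluus* — last vowel /u/ (a rounded vowel) → -rur → *faluusrur*.
The final consonant of the definite form *faluusrur* is /r/, which is coronal, so the accusative suffix is -ad, giving *faluusrurad*.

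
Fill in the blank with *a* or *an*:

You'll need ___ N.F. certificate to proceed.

an

The indefinite article is chosen by the initial *sound* of the following word, not its spelling.
The initialism *N.F.* is read letter by letter; the first letter, N, is pronounced /ɛn/, which begins with a vowel sound.
So the article is *an*: You'll need an N.F. certificate to proceed.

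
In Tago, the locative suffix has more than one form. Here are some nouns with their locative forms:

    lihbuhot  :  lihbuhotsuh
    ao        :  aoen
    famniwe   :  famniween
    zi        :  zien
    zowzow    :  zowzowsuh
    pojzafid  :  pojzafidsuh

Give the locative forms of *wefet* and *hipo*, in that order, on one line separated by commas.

wefetsuh, hipoen

The suffix is conditioned by the final sound: -suh when the stem ends in a consonant (*lihbuhot*, *zowzow*, *pojzafid*); -en when the stem ends in a vowel (*ao*, *famniwe*, *zi*).
The final sound of *wefet* is /t/, which is a consonant, so the suffix is -suh, giving *wefetsuh*.
*hipo* — final sound /o/ (a vowel) → -en → *hipoen*.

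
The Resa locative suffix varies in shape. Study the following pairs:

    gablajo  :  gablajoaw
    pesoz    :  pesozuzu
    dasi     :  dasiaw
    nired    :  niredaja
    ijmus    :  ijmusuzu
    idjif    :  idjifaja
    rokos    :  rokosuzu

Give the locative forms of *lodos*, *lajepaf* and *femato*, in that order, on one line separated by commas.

The alternation tracks the final sound of the stem — -uzu when the stem ends in a sibilant (*pesoz*, *ijmus*, *rokos*); -aja when the stem ends in a non-sibilant consonant (*nired*, *idjif*); -aw when the stem ends in a vowel (*gablajo*, *dasi*).
Since the final sound of *lodos* is /s/ (a sibilant), it takes -uzu, giving *lodosuzu*.
*lajepaf*: final sound = /f/, a non-sibilant consonant → -aja → *lajepafaja*.
The final sound of *femato* is /o/, which is a vowel, so the suffix is -aw, giving *fematoaw*.

lodosuzu, lajepafaja, fematoaw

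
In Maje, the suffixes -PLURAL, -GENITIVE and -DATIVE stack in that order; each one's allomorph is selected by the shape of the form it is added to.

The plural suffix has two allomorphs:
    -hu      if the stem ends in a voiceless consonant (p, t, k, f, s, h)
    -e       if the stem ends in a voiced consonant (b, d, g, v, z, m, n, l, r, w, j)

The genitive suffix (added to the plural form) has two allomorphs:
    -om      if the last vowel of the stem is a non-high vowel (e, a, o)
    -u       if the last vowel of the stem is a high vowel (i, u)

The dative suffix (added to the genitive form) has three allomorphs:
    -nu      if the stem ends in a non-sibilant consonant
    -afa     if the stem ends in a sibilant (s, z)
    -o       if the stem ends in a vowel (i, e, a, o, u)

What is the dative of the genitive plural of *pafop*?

pafophuuo

Since the final consonant of *pafop* is /p/ (voiceless), it takes -hu, giving *pafophu*.
Since the last vowel of the plural form *pafophu* is /u/ (a high vowel), it takes -u, giving *pafophuu*.
The genitive form *pafophuu* — final sound /u/ (a vowel) → -o → *pafophuuo*.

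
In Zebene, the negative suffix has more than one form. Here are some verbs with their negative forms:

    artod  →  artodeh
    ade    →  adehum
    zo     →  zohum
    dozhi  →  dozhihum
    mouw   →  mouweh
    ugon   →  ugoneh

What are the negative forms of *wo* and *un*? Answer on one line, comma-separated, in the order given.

wohum, uneh

Looking at the final sound of each stem: -eh when the stem ends in a consonant (*artod*, *mouw*, *ugon*); -hum when the stem ends in a vowel (*ade*, *zo*, *dozhi*).
*wo*: final sound = /o/, a vowel → -hum → *wohum*.
The final sound of *un* is /n/, which is a consonant, so the suffix is -eh, giving *uneh*.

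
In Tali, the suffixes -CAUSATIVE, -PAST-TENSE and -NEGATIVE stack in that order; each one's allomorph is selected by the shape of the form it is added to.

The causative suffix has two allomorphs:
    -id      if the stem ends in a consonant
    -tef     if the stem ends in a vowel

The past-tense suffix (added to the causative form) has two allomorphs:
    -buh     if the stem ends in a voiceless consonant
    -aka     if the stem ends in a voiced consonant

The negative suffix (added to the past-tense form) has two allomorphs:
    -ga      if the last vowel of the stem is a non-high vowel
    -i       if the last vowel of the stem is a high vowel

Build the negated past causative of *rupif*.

rupifidakaga

Since the final sound of *rupif* is /f/ (a consonant), it takes -id, giving *rupifid*.
The final consonant of the causative form *rupifid* is /d/, which is voiced, so the past-tense suffix is -aka, giving *rupifidaka*.
The last vowel of the past-tense form *rupifidaka* is /a/, which is a non-high vowel, so the negative suffix is -ga, giving *rupifidakaga*.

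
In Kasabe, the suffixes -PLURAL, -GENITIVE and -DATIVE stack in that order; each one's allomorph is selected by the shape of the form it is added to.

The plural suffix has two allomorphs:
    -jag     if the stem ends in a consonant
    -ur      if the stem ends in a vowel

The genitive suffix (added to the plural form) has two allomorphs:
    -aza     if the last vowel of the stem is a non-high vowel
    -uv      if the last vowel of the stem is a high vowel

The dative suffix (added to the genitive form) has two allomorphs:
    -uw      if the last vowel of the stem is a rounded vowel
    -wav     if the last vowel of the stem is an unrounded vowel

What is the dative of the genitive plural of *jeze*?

jezeuruvuw

Since the final sound of *jeze* is /e/ (a vowel), it takes -ur, giving *jezeur*.
The plural form *jezeur*: last vowel = /u/, a high vowel → -uv → *jezeuruv*.
The genitive form *jezeuruv* — last vowel /u/ (a rounded vowel) → -uw → *jezeuruvuw*.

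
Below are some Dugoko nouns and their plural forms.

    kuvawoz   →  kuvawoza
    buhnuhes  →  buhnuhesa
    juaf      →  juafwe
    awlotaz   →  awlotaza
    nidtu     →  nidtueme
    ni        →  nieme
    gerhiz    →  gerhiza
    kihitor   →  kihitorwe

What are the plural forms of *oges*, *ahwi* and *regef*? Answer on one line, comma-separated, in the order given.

The suffix is conditioned by the final sound: -a when the stem ends in a sibilant (*kuvawoz*, *buhnuhes*, *awlotaz*, *gerhiz*); -we when the stem ends in a non-sibilant consonant (*juaf*, *kihitor*); -eme when the stem ends in a vowel (*nidtu*, *ni*).
The final sound of *oges* is /s/, which is a sibilant, so the suffix is -a, giving *ogesa*.
*ahwi* — final sound /i/ (a vowel) → -eme → *ahwieme*.
Since the final sound of *regef* is /f/ (a non-sibilant consonant), it takes -we, giving *regefwe*.

ogesa, ahwieme, regefwe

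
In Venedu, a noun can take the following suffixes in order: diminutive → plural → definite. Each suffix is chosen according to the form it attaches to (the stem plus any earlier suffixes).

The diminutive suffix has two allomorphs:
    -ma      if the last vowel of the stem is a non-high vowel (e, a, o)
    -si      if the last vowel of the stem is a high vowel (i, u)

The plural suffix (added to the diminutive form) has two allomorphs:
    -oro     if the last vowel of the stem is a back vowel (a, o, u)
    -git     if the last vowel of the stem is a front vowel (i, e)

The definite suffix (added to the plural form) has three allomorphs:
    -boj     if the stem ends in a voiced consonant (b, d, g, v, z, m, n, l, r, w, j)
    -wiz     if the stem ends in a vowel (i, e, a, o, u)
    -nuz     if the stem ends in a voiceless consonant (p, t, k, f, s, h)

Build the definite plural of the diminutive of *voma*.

vomamaorowiz

The last vowel of *voma* is /a/, which is a non-high vowel, so the diminutive suffix is -ma, giving *vomama*.
The diminutive form *vomama*: last vowel = /a/, a back vowel → -oro → *vomamaoro*.
The plural form *vomamaoro* — final sound /o/ (a vowel) → -wiz → *vomamaorowiz*.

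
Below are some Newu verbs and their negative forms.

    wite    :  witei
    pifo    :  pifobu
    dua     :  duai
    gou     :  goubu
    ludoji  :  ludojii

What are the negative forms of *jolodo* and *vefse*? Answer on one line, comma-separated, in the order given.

The suffix is conditioned by the last vowel: -bu when the last vowel of the stem is a rounded vowel (*pifo*, *gou*); -i when the last vowel of the stem is an unrounded vowel (*wite*, *dua*, *ludoji*).
*jolodo* — last vowel /o/ (a rounded vowel) → -bu → *jolodobu*.
*vefse* — last vowel /e/ (an unrounded vowel) → -i → *vefsei*.

jolodobu, vefsei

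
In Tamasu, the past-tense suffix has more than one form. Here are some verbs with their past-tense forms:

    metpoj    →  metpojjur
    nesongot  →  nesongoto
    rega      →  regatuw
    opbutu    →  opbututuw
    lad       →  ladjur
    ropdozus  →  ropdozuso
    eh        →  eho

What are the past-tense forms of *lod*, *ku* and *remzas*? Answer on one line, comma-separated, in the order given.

The suffix is conditioned by the final sound: -o when the stem ends in a voiceless consonant (*nesongot*, *ropdozus*, *eh*); -jur when the stem ends in a voiced consonant (*metpoj*, *lad*); -tuw when the stem ends in a vowel (*rega*, *opbutu*).
*lod* — final sound /d/ (a voiced consonant) → -jur → *lodjur*.
The final sound of *ku* is /u/, which is a vowel, so the suffix is -tuw, giving *kutuw*.
Since the final sound of *remzas* is /s/ (a voiceless consonant), it takes -o, giving *remzaso*.

lodjur, kutuw, remzaso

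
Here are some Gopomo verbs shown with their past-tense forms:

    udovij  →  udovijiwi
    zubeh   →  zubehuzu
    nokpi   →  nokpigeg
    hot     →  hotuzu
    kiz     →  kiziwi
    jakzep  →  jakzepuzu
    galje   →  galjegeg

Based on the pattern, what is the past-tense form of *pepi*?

pepigeg

The suffix is conditioned by the final sound: -uzu when the stem ends in a voiceless consonant (*zubeh*, *hot*, *jakzep*); -iwi when the stem ends in a voiced consonant (*udovij*, *kiz*); -geg when the stem ends in a vowel (*nokpi*, *galje*).
The final sound of *pepi* is /i/, which is a vowel, so the suffix is -geg, giving *pepigeg*.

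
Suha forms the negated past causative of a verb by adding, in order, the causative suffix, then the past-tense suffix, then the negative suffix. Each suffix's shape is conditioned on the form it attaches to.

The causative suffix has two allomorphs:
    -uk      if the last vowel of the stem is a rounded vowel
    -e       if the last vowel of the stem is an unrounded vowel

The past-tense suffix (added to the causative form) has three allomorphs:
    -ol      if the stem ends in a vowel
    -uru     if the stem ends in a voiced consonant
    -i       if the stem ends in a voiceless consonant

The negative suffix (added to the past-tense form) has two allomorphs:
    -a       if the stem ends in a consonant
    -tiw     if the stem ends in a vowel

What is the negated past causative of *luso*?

lusoukitiw

Since the last vowel of *luso* is /o/ (a rounded vowel), it takes -uk, giving *lusouk*.
The causative form *lusouk* — final sound /k/ (a voiceless consonant) → -i → *lusouki*.
The past-tense form *lusouki* — final sound /i/ (a vowel) → -tiw → *lusoukitiw*.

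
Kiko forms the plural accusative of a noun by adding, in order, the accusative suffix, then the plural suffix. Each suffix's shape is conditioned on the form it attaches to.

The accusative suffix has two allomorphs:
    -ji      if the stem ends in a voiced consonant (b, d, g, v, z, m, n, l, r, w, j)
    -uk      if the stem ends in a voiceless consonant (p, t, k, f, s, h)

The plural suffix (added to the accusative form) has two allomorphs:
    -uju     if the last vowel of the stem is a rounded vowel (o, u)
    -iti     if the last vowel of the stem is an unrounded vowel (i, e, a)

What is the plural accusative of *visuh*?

*visuh*: final consonant = /h/, voiceless → -uk → *visuhuk*.
The last vowel of the accusative form *visuhuk* is /u/, which is a rounded vowel, so the plural suffix is -uju, giving *visuhukuju*.

visuhukuju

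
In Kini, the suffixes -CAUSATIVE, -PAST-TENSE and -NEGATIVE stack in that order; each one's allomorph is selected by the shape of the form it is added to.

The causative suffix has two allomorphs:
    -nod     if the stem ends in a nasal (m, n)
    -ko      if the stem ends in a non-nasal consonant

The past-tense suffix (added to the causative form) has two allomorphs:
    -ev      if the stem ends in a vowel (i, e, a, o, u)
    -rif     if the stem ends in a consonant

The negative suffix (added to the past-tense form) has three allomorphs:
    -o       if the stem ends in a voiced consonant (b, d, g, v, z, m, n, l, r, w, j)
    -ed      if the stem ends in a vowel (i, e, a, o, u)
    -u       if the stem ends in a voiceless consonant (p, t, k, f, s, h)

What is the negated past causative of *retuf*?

*retuf*: final consonant = /f/, non-nasal → -ko → *retufko*.
The causative form *retufko*: final sound = /o/, a vowel → -ev → *retufkoev*.
The final sound of the past-tense form *retufkoev* is /v/, which is a voiced consonant, so the negative suffix is -o, giving *retufkoevo*.

retufkoevo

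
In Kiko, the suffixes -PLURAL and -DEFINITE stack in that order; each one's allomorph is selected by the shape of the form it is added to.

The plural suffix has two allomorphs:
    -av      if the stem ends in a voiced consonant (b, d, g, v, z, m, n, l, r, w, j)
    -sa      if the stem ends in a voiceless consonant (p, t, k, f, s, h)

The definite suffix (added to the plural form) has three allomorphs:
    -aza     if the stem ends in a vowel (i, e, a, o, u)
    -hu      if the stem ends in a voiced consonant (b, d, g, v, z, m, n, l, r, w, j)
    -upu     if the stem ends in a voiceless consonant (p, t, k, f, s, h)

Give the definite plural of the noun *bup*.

bupsaaza

*bup* — final consonant /p/ (voiceless) → -sa → *bupsa*.
Since the final sound of the plural form *bupsa* is /a/ (a vowel), it takes -aza, giving *bupsaaza*.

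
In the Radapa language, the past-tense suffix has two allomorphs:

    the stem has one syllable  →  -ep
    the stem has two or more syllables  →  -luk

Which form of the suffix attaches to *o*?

-ep

*o* has one syllable, so the suffix is -ep.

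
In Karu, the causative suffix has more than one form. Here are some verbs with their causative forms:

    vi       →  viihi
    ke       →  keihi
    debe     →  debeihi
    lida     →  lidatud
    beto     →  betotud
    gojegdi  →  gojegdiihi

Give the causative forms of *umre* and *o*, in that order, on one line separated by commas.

umreihi, otud

The pattern is front/back vowel harmony: -ihi when the last vowel of the stem is a front vowel (*vi*, *ke*, *debe*, *gojegdi*); -tud when the last vowel of the stem is a back vowel (*lida*, *beto*).
*umre* — last vowel /e/ (a front vowel) → -ihi → *umreihi*.
The last vowel of *o* is /o/, which is a back vowel, so the suffix is -tud, giving *otud*.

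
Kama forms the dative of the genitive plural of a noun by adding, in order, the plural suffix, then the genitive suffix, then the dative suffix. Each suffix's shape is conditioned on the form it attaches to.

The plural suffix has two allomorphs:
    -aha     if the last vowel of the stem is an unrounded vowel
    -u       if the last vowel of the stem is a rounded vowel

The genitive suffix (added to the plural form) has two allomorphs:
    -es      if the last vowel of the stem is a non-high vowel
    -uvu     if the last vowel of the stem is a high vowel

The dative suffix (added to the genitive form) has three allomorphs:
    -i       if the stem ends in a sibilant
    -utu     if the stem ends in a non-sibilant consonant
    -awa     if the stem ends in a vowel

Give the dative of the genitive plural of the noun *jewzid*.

jewzidahaesi

*jewzid*: last vowel = /i/, an unrounded vowel → -aha → *jewzidaha*.
The plural form *jewzidaha*: last vowel = /a/, a non-high vowel → -es → *jewzidahaes*.
The genitive form *jewzidahaes* — final sound /s/ (a sibilant) → -i → *jewzidahaesi*.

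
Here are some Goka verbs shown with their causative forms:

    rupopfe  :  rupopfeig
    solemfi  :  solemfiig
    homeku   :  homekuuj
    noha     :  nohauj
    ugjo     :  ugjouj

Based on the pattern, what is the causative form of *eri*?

eriig

Looking at the last vowel of each stem: -ig when the last vowel of the stem is a front vowel (*rupopfe*, *solemfi*); -uj when the last vowel of the stem is a back vowel (*homeku*, *noha*, *ugjo*).
*eri* — last vowel /i/ (a front vowel) → -ig → *eriig*.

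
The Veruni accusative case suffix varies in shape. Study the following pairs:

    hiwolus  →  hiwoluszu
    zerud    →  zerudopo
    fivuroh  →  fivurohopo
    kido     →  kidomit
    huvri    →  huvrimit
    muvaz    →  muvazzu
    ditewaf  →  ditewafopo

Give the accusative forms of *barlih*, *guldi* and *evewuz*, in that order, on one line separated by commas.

The suffix is conditioned by the final sound: -zu when the stem ends in a sibilant (*hiwolus*, *muvaz*); -opo when the stem ends in a non-sibilant consonant (*zerud*, *fivuroh*, *ditewaf*); -mit when the stem ends in a vowel (*kido*, *huvri*).
*barlih*: final sound = /h/, a non-sibilant consonant → -opo → *barlihopo*.
Since the final sound of *guldi* is /i/ (a vowel), it takes -mit, giving *guldimit*.
The final sound of *evewuz* is /z/, which is a sibilant, so the suffix is -zu, giving *evewuzzu*.

barlihopo, guldimit, evewuzzu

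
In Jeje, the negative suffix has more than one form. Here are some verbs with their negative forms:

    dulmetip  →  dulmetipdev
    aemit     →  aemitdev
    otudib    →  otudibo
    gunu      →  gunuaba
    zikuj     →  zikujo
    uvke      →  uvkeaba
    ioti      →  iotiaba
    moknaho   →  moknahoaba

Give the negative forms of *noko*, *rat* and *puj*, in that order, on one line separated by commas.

The alternation tracks the final sound of the stem — -dev when the stem ends in a voiceless consonant (*dulmetip*, *aemit*); -o when the stem ends in a voiced consonant (*otudib*, *zikuj*); -aba when the stem ends in a vowel (*gunu*, *uvke*, *ioti*, *moknaho*).
*noko* — final sound /o/ (a vowel) → -aba → *nokoaba*.
*rat*: final sound = /t/, a voiceless consonant → -dev → *ratdev*.
*puj*: final sound = /j/, a voiced consonant → -o → *pujo*.

nokoaba, ratdev, pujo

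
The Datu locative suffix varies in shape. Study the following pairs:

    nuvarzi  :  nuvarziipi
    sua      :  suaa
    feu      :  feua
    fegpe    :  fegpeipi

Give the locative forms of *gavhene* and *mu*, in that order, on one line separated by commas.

gavheneipi, mua

The suffix is conditioned by the last vowel: -ipi when the last vowel of the stem is a front vowel (*nuvarzi*, *fegpe*); -a when the last vowel of the stem is a back vowel (*sua*, *feu*).
*gavhene*: last vowel = /e/, a front vowel → -ipi → *gavheneipi*.
Since the last vowel of *mu* is /u/ (a back vowel), it takes -a, giving *mua*.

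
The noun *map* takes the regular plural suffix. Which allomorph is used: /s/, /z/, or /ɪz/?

/s/

The stem *map* ends in a voiceless non-sibilant consonant.
The plural suffix surfaces as /ɪz/ after sibilants, /s/ after other voiceless consonants, and /z/ after other voiced sounds.
So the plural -s on *map* is pronounced /s/.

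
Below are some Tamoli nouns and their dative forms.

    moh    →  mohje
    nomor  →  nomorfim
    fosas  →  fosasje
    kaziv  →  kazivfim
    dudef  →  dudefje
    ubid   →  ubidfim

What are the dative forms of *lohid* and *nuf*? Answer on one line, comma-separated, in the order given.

The suffix is conditioned by the final consonant: -je when the stem ends in a voiceless consonant (*moh*, *fosas*, *dudef*); -fim when the stem ends in a voiced consonant (*nomor*, *kaziv*, *ubid*).
*lohid* — final consonant /d/ (voiced) → -fim → *lohidfim*.
The final consonant of *nuf* is /f/, which is voiceless, so the suffix is -je, giving *nufje*.

lohidfim, nufje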